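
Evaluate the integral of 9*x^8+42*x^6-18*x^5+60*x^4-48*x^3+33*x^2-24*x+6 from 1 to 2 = 1323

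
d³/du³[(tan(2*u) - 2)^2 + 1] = 192*tan(2*u)^5 - 192*tan(2*u)^4 + 320*tan(2*u)^3 - 256*tan(2*u)^2 + 128*tan(2*u) - 64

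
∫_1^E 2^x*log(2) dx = -2 + 2^E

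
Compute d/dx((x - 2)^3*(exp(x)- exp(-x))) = (x^3*exp(2*x) + x^3 - 3*x^2*exp(2*x) - 9*x^2 + 24*x + 4*exp(2*x) - 20)*exp(-x)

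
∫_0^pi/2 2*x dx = pi^2/4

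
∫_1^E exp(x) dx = -E + exp(E)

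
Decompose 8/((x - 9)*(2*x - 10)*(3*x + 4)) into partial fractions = 36/(589*(3*x + 4)) - 1/(19*(x - 5)) + 1/(31*(x - 9))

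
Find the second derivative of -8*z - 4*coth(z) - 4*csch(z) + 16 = -4*(cosh(z) + 1)^2/sinh(z)^3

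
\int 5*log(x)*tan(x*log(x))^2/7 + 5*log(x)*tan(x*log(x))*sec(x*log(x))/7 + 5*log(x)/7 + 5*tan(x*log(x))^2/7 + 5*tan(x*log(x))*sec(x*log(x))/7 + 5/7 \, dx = 5*tan(x*log(x))/7 + 5*sec(x*log(x))/7 + C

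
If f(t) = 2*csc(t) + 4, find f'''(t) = 2*(1 - 6/sin(t)^2)*cos(t)/sin(t)^2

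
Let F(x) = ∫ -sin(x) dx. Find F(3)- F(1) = cos(3) - cos(1)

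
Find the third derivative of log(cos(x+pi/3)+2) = (2*sin(x + pi/3) - cos(2*x + pi/6))/(cos(x + pi/3) + 2)^3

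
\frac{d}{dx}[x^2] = 2*x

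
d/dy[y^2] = 2*y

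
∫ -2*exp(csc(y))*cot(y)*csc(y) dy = 2*exp(csc(y)) + C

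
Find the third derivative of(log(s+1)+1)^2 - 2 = (4*log(s + 1) - 2)/(s^3 + 3*s^2 + 3*s + 1)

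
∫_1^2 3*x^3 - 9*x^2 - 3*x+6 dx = -33/4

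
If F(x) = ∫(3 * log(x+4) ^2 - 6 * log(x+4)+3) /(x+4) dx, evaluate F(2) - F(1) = -(-1 + log(5))^3 + (-1 + log(6))^3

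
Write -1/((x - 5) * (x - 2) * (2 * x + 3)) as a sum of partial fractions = -4/(91*(2*x + 3)) + 1/(21*(x - 2)) - 1/(39*(x - 5))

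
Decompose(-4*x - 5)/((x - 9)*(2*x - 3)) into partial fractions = 22/(15*(2*x - 3)) - 41/(15*(x - 9))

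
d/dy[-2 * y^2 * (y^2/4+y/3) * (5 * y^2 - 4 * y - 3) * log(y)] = -15*y^5*log(y) - 5*y^5/2 - 20*y^4*log(y)/3 - 4*y^4/3 + 50*y^3*log(y)/3 + 25*y^3/6 + 6*y^2*log(y) + 2*y^2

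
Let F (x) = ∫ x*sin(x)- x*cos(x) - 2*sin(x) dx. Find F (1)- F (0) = -1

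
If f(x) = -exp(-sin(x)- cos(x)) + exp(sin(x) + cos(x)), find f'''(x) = 2*(-3*exp(2*sin(x) + 2*cos(x))*sin(x + pi/4) - sqrt(2)*exp(2*sin(x))*exp(2*cos(x))*sin(x)*cos(x) - sqrt(2)*sin(x)*cos(x) + 3*sin(x + pi/4))*exp(-sqrt(2)*sin(x + pi/4))*cos(x + pi/4)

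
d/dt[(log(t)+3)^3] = (3*log(t)^2 + 18*log(t) + 27)/t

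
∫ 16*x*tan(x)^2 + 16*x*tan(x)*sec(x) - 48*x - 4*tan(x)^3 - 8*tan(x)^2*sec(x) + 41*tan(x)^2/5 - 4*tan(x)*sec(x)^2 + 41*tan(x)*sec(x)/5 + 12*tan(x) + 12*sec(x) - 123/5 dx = -4*x/5 - 2*(4*x - tan(x) - sec(x) + 2)^2 + tan(x)/5 + sec(x)/5 + C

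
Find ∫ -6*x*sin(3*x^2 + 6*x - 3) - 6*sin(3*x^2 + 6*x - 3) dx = cos(3*(x + 1)^2 - 6) + C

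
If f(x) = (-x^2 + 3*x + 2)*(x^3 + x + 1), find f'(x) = -5*x^4 + 12*x^3 + 3*x^2 + 4*x + 5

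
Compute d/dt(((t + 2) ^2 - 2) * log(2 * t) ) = (2*t^2*log(t) + t^2 + 2*t^2*log(2) + 4*t*log(t) + 4*t*log(2) + 4*t + 2)/t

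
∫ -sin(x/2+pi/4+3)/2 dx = cos(x/2 + pi/4 + 3) + C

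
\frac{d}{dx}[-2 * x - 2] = -2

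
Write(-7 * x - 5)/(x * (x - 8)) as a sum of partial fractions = -61/(8*(x - 8)) + 5/(8*x)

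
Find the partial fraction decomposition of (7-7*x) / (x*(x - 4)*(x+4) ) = 35/(32*(x + 4)) - 21/(32*(x - 4)) - 7/(16*x)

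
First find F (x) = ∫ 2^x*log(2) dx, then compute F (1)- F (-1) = 3/2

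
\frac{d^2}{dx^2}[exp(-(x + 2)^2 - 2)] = (4*x^2 + 16*x + 14)*exp(-x^2 - 4*x - 6)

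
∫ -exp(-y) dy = exp(-y) + C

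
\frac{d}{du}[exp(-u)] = -exp(-u)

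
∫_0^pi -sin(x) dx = -2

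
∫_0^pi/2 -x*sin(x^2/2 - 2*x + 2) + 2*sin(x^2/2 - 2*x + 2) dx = -cos(2) - cos(pi^2/8 + 2)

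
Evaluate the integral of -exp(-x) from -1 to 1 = -E + exp(-1)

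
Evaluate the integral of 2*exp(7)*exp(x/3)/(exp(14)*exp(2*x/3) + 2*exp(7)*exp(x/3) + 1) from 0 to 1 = -6*exp(7)/(1 + exp(7)) + 6*exp(22/3)/(1 + exp(22/3))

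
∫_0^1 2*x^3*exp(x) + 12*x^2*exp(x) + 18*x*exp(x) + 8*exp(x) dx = -2 + 16*E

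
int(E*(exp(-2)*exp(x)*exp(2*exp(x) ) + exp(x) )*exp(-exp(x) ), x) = 2*sinh(exp(x) - 1) + C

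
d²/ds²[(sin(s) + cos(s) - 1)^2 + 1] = -4*sin(2*s) + 2*sqrt(2)*sin(s + pi/4)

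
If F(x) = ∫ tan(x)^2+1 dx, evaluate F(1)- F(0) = tan(1)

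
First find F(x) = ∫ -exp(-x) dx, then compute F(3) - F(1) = -exp(-1) + exp(-3)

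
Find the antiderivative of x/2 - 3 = x^2/4 - 3*x + C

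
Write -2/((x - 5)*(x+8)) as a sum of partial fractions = 2/(13*(x + 8)) - 2/(13*(x - 5))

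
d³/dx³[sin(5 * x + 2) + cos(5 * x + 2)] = -125*sqrt(2)*cos(5*x + pi/4 + 2)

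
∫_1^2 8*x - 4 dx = 8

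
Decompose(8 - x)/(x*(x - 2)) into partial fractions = 3/(x - 2) - 4/x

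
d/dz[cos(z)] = -sin(z)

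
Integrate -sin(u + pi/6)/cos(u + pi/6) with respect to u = log(3*cos(u + pi/6)) + C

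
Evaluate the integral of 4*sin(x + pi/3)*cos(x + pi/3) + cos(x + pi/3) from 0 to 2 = -3/2 - sqrt(3)/2 + 2*sin(pi/3 + 2)^2 + sin(pi/3 + 2)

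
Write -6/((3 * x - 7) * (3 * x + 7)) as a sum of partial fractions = 3/(7*(3*x + 7)) - 3/(7*(3*x - 7))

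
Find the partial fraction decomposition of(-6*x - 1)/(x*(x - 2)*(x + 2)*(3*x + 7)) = -27/(7*(3*x + 7)) + 11/(8*(x + 2)) - 1/(8*(x - 2)) + 1/(28*x)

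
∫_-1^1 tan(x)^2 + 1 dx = 2*tan(1)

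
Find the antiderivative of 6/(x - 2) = 6*log(x - 2) + C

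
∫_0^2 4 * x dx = 8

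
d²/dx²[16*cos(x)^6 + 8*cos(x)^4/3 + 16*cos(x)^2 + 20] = 480*sin(x)^6 - 3008*sin(x)^4/3 + 1792*sin(x)^2/3 - 96*cos(x)^6 - 128/3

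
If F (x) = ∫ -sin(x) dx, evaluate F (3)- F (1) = cos(3) - cos(1)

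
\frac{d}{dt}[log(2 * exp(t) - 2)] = exp(t)/(exp(t) - 1)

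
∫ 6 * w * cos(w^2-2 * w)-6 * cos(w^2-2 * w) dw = 3*sin(w*(w - 2)) + C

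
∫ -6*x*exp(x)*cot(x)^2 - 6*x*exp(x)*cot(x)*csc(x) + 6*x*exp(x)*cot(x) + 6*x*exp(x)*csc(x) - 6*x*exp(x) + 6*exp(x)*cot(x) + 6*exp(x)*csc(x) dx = 6*x*(cot(x) + csc(x))*exp(x) + C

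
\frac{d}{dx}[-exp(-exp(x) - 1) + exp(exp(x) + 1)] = (exp(x) + exp(x + 2*exp(x) + 2))*exp(-exp(x) - 1)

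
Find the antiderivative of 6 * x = 3*x^2 + C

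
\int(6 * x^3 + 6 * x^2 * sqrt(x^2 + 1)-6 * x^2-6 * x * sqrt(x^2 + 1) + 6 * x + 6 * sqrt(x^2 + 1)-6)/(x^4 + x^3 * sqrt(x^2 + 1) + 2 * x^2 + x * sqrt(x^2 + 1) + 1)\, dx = 6*log(x + sqrt(x^2 + 1)) + 6*acot(x) + C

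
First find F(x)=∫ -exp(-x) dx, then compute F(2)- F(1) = -exp(-1) + exp(-2)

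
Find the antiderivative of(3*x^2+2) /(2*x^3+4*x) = log(x*(x^2 + 2))/2 + C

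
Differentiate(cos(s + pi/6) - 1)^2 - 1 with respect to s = 2*sin(s + pi/6) - sin(2*s + pi/3)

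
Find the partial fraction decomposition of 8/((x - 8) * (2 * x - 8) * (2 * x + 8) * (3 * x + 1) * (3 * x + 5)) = -27/(6902*(3*x + 5)) + 27/(7150*(3*x + 1)) + 1/(3696*(x + 4)) - 1/(3536*(x - 4)) + 1/(17400*(x - 8))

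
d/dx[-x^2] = -2*x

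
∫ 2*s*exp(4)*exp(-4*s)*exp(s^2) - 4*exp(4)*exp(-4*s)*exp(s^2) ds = exp((s - 2)^2) + C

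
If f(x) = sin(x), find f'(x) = cos(x)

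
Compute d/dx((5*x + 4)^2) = 50*x + 40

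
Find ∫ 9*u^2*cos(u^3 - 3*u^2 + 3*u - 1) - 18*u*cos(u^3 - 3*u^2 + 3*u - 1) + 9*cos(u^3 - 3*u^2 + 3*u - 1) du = 3*sin((u - 1)^3) + C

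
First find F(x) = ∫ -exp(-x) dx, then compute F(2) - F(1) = -exp(-1) + exp(-2)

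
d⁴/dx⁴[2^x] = 2^x*log(2)^4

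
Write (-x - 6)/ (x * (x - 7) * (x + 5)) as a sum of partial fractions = -1/(60*(x + 5)) - 13/(84*(x - 7)) + 6/(35*x)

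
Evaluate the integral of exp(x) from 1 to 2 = -E + exp(2)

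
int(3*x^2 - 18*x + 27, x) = x^3 - 9*x^2 + 27*x + C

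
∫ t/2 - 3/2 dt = t^2/4 - 3*t/2 + C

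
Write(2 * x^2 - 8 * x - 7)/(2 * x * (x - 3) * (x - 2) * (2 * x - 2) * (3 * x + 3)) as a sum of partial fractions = 1/(96*(x + 1)) - 13/(48*(x - 1)) + 5/(24*(x - 2)) - 13/(288*(x - 3)) + 7/(72*x)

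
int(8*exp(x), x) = 8*exp(x) + C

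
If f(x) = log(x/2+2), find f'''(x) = 2/(x^3 + 12*x^2 + 48*x + 64)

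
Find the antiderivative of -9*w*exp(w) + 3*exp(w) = (12 - 9*w)*exp(w) + C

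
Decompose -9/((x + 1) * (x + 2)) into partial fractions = 9/(x + 2) - 9/(x + 1)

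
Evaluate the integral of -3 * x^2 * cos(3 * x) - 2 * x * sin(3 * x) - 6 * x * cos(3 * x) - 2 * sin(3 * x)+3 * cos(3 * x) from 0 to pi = 0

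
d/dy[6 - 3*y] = -3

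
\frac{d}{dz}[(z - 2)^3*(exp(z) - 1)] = z^3*exp(z) - 3*z^2*exp(z) - 3*z^2 + 12*z + 4*exp(z) - 12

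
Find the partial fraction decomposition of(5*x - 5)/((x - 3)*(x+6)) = 35/(9*(x + 6)) + 10/(9*(x - 3))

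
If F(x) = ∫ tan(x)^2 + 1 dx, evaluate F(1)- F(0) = tan(1)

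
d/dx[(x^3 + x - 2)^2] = 6*x^5 + 8*x^3 - 12*x^2 + 2*x - 4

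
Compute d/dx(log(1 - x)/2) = 1/(2*x - 2)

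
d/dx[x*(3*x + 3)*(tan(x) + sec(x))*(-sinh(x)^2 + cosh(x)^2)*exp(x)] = 3*(2*x^2*sin(x) + x^2*sin(2*x) + 2*x^2*cos(x) + 2*x^2 + 2*x*sin(x) + 3*x*sin(2*x) + 6*x*cos(x) + 2*x + sin(2*x) + 2*cos(x))*exp(x)/(cos(2*x) + 1)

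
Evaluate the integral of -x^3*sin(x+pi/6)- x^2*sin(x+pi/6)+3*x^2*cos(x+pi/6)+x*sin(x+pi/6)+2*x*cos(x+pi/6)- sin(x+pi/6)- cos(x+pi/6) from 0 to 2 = 11*cos(pi/6 + 2) - sqrt(3)/2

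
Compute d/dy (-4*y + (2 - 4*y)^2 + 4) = 32*y - 20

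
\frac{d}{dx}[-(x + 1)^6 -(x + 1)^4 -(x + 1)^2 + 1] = -6*x^5 - 30*x^4 - 64*x^3 - 72*x^2 - 44*x - 12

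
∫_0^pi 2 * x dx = pi^2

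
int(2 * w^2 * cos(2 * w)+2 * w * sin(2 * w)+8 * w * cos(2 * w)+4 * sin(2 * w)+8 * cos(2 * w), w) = (w + 2)^2*sin(2*w) + C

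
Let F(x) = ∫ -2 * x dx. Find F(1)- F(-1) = 0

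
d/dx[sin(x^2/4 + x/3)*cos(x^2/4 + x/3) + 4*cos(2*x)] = x*cos(x*(3*x + 4)/6)/2 - 8*sin(2*x) + cos(x*(3*x + 4)/6)/3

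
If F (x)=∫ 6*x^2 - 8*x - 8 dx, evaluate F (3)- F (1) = 4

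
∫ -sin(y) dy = cos(y) + C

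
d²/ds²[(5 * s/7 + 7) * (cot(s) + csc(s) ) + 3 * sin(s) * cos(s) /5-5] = -5*s/(7*sin(s)) + 10*s*cos(s)/(7*sin(s)^3) + 10*s/(7*sin(s)^3) - 12*sin(s)*cos(s)/5 - 7/sin(s) - 10*cos(s)/(7*sin(s)^2) - 10/(7*sin(s)^2) + 14*cos(s)/sin(s)^3 + 14/sin(s)^3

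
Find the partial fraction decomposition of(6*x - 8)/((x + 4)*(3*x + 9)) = 32/(3*(x + 4)) - 26/(3*(x + 3))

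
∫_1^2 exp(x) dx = -E + exp(2)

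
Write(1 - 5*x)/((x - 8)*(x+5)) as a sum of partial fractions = -2/(x + 5) - 3/(x - 8)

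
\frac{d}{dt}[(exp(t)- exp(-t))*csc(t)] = sqrt(2)*(-exp(2*t)*cos(t + pi/4) + sin(t + pi/4))*exp(-t)/sin(t)^2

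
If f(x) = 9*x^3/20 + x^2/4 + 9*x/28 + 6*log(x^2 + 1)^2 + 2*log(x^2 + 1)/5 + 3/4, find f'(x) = (189*x^4 + 70*x^3 + 234*x^2 + 3360*x*log(x^2 + 1) + 182*x + 45)/(140*x^2 + 140)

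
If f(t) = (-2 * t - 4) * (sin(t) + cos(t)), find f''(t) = 2*t*sin(t) + 2*t*cos(t) + 8*sin(t)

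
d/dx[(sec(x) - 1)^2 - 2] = 2*(-1 + 1/cos(x))*sin(x)/cos(x)^2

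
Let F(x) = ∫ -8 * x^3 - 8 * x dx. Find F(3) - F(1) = -192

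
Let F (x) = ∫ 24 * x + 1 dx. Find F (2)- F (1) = 37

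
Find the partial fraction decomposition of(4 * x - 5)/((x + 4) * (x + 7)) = 11/(x + 7) - 7/(x + 4)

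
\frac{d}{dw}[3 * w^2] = 6*w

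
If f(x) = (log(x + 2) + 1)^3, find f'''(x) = (6*log(x + 2)^2 - 6*log(x + 2) - 6)/(x^3 + 6*x^2 + 12*x + 8)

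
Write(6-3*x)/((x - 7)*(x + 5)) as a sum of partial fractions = -7/(4*(x + 5)) - 5/(4*(x - 7))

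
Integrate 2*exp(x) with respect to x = 2*exp(x) + C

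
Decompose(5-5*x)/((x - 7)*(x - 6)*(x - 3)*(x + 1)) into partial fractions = -5/(112*(x + 1)) - 5/(24*(x - 3)) + 25/(21*(x - 6)) - 15/(16*(x - 7))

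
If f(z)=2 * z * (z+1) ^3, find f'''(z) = 48*z + 36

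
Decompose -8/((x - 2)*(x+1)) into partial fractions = 8/(3*(x + 1)) - 8/(3*(x - 2))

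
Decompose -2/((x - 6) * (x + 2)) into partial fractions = 1/(4*(x + 2)) - 1/(4*(x - 6))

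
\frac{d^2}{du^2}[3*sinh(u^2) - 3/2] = 12*u^2*sinh(u^2) + 6*cosh(u^2)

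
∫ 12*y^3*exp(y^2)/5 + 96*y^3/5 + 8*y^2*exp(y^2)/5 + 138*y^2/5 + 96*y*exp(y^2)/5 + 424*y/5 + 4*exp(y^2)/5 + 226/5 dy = 2*(3*y^2 + 2*y + 21)*(4*y^2 + 5*y + exp(y^2) + 4)/5 + C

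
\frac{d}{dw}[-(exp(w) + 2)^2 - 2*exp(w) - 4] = -2*exp(2*w) - 6*exp(w)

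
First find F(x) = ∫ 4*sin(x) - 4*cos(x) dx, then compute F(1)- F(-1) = -8*sin(1)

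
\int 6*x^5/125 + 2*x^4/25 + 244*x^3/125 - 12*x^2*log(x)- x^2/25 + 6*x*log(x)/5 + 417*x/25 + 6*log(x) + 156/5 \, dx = x^3 + x^2 + x*(-20*x^2 + 3*x + 30)*log(x)/5 + 30*x + (x^3 + x^2 + 30*x - 10)^2/125 + C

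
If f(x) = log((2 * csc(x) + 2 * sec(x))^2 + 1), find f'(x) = 16*(sin(4*x) + 4*cos(2*x))/((1 - cos(2*x))^2*sin(2*x) - 18*sin(2*x) + sin(4*x) + 8*cos(4*x) - 8)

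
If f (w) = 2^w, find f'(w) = 2^w*log(2)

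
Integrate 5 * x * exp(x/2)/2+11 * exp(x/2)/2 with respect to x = (5*x + 1)*exp(x/2) + C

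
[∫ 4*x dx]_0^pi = 2*pi^2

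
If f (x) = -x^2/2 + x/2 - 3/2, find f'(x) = 1/2 - x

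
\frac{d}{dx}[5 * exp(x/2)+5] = 5*exp(x/2)/2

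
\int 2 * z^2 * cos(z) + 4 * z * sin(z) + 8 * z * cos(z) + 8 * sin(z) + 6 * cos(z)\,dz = (2*(z + 2)^2 - 2)*sin(z) + C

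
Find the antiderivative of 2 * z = z^2 + C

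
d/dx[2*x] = 2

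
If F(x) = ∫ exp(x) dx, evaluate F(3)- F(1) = -E + exp(3)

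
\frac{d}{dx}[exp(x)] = exp(x)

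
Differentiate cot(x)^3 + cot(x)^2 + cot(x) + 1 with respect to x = -1 - 2/tan(x) - 4/tan(x)^2 - 2/tan(x)^3 - 3/tan(x)^4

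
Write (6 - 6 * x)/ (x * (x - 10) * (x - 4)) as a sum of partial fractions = 3/(4*(x - 4)) - 9/(10*(x - 10)) + 3/(20*x)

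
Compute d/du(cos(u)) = -sin(u)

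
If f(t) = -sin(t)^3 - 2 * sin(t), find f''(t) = (9*sin(t)^2 - 4)*sin(t)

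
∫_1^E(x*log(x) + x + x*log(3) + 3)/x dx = -4*log(3) + (E + 3)*log(3*E)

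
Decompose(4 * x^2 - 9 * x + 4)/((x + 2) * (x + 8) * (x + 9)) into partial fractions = 409/(7*(x + 9)) - 166/(3*(x + 8)) + 19/(21*(x + 2))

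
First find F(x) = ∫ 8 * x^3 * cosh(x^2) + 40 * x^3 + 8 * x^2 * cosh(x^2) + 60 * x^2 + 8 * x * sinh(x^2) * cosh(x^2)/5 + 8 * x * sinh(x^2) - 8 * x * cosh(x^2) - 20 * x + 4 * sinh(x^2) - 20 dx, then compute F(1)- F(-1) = 8*sinh(1)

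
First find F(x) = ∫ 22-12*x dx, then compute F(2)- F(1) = 4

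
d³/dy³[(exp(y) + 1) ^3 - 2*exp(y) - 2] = 27*exp(3*y) + 24*exp(2*y) + exp(y)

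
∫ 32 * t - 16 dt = 16*t^2 - 16*t + C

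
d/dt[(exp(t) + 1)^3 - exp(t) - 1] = 3*exp(3*t) + 6*exp(2*t) + 2*exp(t)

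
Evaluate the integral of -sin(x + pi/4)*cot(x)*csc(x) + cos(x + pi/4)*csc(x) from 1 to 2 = sqrt(2)*(-1/tan(1) + 1/tan(2))/2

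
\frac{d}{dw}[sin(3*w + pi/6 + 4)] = 3*cos(3*w + pi/6 + 4)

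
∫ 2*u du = u^2 + C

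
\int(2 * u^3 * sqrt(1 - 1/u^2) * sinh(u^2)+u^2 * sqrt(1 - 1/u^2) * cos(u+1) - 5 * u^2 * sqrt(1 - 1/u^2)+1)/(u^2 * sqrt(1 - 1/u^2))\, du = -5*u + sin(u + 1) + cosh(u^2) + asec(u) + C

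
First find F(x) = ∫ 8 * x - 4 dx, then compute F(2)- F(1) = 8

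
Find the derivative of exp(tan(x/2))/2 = exp(tan(x/2))/(4*cos(x/2)^2)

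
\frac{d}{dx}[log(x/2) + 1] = 1/x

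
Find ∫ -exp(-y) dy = exp(-y) + C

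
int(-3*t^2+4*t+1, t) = -t^3 + 2*t^2 + t + C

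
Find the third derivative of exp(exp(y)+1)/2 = exp(y + exp(y) + 1)/2 + 3*exp(2*y + exp(y) + 1)/2 + exp(3*y + exp(y) + 1)/2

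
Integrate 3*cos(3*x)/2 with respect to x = sin(3*x)/2 + C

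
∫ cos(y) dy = sin(y) + C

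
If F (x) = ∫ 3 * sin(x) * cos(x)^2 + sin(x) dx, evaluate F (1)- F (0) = -cos(1) - cos(1)^3 + 2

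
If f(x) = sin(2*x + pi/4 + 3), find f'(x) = 2*cos(2*x + pi/4 + 3)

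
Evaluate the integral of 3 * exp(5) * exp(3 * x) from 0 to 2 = -exp(5) + exp(11)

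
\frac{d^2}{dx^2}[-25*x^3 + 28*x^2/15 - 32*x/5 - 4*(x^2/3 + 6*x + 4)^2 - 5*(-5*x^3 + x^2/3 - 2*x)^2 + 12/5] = -3750*x^4 + 1000*x^3/3 - 1212*x^2 - 206*x - 1728/5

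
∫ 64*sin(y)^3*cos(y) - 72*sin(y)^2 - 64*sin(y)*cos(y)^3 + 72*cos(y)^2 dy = 36*sin(2*y) + 4*cos(4*y) - 4 + C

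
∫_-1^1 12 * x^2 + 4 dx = 16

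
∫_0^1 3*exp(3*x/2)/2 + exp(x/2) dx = -3 + (2 + E)*exp(1/2)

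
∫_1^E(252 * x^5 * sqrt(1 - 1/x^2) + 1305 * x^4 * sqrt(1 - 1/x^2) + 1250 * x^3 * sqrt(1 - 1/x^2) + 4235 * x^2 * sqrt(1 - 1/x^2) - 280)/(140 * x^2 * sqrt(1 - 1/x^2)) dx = -5129/70 - pi + 2*acsc(E) + (3*E/4 + 5)*(exp(2)/7 + 7 + 3*exp(3)/5 + 5*E)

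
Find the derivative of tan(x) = cos(x)^(-2)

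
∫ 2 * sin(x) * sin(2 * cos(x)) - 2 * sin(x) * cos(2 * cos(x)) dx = sqrt(2)*sin(2*cos(x) + pi/4) + C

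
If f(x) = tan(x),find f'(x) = cos(x)^(-2)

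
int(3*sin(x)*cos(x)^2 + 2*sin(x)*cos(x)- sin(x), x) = (cos(x) + 1)*sin(x)^2 + C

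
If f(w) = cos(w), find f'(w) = -sin(w)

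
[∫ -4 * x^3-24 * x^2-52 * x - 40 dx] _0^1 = -75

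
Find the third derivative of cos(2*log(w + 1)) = 4*(sin(2*log(w + 1)) + 3*cos(2*log(w + 1)))/(w^3 + 3*w^2 + 3*w + 1)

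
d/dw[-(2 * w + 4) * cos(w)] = 2*w*sin(w) + 4*sin(w) - 2*cos(w)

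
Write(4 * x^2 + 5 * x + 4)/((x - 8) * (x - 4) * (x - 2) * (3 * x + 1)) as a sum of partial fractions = -3/(91*(3*x + 1)) + 5/(14*(x - 2)) - 11/(13*(x - 4)) + 1/(2*(x - 8))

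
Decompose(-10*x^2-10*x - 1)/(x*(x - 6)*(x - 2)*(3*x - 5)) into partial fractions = -1227/(65*(3*x - 5)) + 61/(8*(x - 2)) - 421/(312*(x - 6)) + 1/(60*x)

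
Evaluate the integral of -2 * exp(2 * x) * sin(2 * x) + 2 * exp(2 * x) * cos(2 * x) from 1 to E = -exp(2)*cos(2) + exp(2*E)*cos(2*E)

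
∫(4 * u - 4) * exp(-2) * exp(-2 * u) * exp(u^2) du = 2*exp(u^2 - 2*u - 2) + C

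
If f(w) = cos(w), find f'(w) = -sin(w)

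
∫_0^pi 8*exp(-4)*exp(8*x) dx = -exp(-4) + exp(-4 + 8*pi)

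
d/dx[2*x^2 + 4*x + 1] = 4*x + 4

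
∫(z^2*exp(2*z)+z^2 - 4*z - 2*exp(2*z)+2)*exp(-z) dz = 2*z*(z - 2)*sinh(z) + C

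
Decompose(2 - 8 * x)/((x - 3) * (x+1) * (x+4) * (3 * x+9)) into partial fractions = -34/(63*(x + 4)) + 13/(18*(x + 3)) - 5/(36*(x + 1)) - 11/(252*(x - 3))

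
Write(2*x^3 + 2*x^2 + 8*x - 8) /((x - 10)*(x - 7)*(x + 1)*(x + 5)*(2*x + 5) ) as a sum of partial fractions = 748/(7125*(2*x + 5)) - 31/(450*(x + 5)) - 1/(66*(x + 1)) - 26/(171*(x - 7)) + 2272/(12375*(x - 10))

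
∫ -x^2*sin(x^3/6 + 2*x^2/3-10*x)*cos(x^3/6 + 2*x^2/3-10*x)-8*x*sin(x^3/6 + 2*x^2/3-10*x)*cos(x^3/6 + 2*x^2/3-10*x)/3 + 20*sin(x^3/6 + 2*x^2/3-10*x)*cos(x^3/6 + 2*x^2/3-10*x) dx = cos(x*(x - 6)*(x + 10)/6)^2 + C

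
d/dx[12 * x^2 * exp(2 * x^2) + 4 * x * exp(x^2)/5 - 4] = 48*x^3*exp(2*x^2) + 8*x^2*exp(x^2)/5 + 24*x*exp(2*x^2) + 4*exp(x^2)/5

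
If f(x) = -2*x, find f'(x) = -2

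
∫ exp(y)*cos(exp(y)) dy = sin(exp(y)) + C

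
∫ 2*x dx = x^2 + C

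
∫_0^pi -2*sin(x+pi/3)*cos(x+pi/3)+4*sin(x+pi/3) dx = 4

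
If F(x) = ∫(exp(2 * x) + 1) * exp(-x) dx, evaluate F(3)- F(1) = -E - exp(-3) + exp(-1) + exp(3)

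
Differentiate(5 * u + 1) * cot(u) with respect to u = -5*u/sin(u)^2 + 5/tan(u) - 1/sin(u)^2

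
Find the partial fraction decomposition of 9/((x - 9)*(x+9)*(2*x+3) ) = -4/(35*(2*x + 3)) + 1/(30*(x + 9)) + 1/(42*(x - 9))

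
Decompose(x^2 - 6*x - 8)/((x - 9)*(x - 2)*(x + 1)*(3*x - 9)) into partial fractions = 1/(360*(x + 1)) - 16/(63*(x - 2)) + 17/(72*(x - 3)) + 19/(1260*(x - 9))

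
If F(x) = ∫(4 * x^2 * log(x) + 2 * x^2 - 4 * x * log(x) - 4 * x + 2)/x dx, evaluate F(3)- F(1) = 8*log(3)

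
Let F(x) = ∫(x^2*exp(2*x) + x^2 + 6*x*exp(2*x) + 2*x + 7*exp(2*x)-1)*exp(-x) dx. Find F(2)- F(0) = -15*exp(-2) + 15*exp(2)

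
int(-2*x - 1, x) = -x^2 - x + C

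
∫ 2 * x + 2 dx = x^2 + 2*x + C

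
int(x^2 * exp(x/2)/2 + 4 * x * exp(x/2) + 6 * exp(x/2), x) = (x + 2)^2*exp(x/2) + C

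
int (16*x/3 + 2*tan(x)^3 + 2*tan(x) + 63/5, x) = 8*x^2/3 + 63*x/5 + tan(x)^2 + C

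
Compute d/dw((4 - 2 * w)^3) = -24*w^2 + 96*w - 96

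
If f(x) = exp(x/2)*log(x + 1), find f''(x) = (x^2*exp(x/2)*log(x + 1) + 2*x*exp(x/2)*log(x + 1) + 4*x*exp(x/2) + exp(x/2)*log(x + 1))/(4*x^2 + 8*x + 4)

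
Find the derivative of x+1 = 1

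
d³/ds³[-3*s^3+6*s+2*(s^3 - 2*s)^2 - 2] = 240*s^3 - 192*s - 18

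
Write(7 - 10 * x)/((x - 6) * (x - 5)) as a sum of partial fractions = 43/(x - 5) - 53/(x - 6)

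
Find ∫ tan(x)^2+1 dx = tan(x) + C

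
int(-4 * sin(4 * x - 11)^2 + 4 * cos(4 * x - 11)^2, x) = sin(8*x - 22)/2 + C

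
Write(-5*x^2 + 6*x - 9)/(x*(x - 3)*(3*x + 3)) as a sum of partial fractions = -5/(3*(x + 1)) - 1/(x - 3) + 1/x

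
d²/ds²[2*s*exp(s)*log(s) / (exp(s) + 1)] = (-2*s^2*exp(2*s)*log(s) + 2*s^2*exp(s)*log(s) + 4*s*exp(2*s)*log(s) + 4*s*exp(2*s) + 4*s*exp(s)*log(s) + 4*s*exp(s) + 2*exp(3*s) + 4*exp(2*s) + 2*exp(s))/(s*exp(3*s) + 3*s*exp(2*s) + 3*s*exp(s) + s)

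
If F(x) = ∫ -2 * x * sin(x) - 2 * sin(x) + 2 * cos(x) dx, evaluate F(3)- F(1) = 8*cos(3) - 4*cos(1)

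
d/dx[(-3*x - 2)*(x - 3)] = 7 - 6*x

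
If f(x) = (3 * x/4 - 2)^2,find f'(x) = 9*x/8 - 3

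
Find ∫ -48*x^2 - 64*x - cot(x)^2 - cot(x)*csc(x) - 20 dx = -16*x^3 - 32*x^2 - 19*x + cot(x) + csc(x) + C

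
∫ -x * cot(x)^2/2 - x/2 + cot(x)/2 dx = x*cot(x)/2 + C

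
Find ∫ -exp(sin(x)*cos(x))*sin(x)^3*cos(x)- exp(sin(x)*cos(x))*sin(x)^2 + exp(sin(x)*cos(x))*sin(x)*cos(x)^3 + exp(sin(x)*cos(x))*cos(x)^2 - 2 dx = -2*x + exp(sin(2*x)/2)*sin(2*x)/2 + C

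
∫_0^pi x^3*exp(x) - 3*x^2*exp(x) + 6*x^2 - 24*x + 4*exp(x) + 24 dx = 24 + (-2 + pi)^3*(2 + exp(pi))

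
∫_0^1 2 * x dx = 1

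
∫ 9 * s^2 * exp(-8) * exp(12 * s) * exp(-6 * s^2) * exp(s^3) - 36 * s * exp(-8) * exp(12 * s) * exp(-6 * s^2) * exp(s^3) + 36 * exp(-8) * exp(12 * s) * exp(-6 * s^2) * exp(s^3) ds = 3*exp((s - 2)^3) + C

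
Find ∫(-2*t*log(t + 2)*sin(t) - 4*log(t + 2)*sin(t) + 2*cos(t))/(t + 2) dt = 2*log(t + 2)*cos(t) + C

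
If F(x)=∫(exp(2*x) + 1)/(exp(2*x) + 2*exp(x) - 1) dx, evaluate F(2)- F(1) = -log(-exp(-1) + 2 + E) + log(-exp(-2) + 2 + exp(2))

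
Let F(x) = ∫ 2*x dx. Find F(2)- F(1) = 3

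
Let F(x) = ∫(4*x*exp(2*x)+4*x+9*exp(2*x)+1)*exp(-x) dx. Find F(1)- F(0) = -9*exp(-1) + 9*E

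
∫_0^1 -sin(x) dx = -1 + cos(1)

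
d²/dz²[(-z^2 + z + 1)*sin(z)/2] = z^2*sin(z)/2 - z*sin(z)/2 - 2*z*cos(z) - 3*sin(z)/2 + cos(z)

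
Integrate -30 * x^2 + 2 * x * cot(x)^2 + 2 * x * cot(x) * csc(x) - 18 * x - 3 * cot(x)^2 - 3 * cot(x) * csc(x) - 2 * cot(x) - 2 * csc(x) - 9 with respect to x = -10*x^3 - 10*x^2 - 6*x + (3 - 2*x)*(cot(x) + csc(x)) + C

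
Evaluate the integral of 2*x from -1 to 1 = 0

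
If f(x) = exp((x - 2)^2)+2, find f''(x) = 4*x^2*exp(x^2 - 4*x + 4) - 16*x*exp(x^2 - 4*x + 4) + 18*exp(x^2 - 4*x + 4)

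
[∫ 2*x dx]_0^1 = 1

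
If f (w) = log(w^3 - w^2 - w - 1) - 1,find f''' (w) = (6*w^6 - 12*w^5 + 18*w^4 + 44*w^3 - 42*w^2 + 10)/(w^9 - 3*w^8 + 2*w^6 + 6*w^5 - 4*w^3 - 6*w^2 - 3*w - 1)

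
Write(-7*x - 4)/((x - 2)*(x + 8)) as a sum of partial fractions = -26/(5*(x + 8)) - 9/(5*(x - 2))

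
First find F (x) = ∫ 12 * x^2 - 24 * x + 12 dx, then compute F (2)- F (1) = 4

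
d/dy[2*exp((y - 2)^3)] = 6*y^2*exp(y^3 - 6*y^2 + 12*y - 8) - 24*y*exp(y^3 - 6*y^2 + 12*y - 8) + 24*exp(y^3 - 6*y^2 + 12*y - 8)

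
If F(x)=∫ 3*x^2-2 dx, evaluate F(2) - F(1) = 5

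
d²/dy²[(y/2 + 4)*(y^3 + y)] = 6*y^2 + 24*y + 1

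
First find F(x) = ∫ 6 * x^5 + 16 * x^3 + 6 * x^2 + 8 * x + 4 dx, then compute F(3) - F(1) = 1140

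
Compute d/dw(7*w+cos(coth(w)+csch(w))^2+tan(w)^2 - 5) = 2*sin(w)/cos(w)^3 + sin(2*coth(w) + 2*csch(w))*cosh(w)/sinh(w)^2 + sin(2*coth(w) + 2*csch(w))/sinh(w)^2 + 7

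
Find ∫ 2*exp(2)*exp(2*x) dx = exp(2*x + 2) + C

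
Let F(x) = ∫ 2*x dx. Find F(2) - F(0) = 4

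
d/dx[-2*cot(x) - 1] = 2/sin(x)^2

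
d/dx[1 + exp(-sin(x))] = -exp(-sin(x))*cos(x)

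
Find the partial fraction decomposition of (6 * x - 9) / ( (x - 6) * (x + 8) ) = 57/(14*(x + 8)) + 27/(14*(x - 6))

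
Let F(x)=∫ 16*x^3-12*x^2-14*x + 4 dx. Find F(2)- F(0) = 12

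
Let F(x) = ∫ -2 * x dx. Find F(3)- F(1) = -8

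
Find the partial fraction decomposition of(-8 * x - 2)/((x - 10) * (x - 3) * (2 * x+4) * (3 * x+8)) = -261/(1292*(3*x + 8)) + 7/(120*(x + 2)) + 13/(595*(x - 3)) - 41/(3192*(x - 10))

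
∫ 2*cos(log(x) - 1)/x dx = 2*sin(log(x) - 1) + C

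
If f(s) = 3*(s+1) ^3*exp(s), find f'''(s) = 3*s^3*exp(s) + 36*s^2*exp(s) + 117*s*exp(s) + 102*exp(s)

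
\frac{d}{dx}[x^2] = 2*x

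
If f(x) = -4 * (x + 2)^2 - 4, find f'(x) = -8*x - 16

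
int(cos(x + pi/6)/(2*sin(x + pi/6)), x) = log(sin(x + pi/6))/2 + C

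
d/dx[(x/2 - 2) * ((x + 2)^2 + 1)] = 3*x^2/2 - 11/2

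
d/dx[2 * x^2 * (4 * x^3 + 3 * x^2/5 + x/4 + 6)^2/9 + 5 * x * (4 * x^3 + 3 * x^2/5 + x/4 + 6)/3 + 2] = 256*x^7/9 + 112*x^6/15 + 236*x^5/75 + 161*x^4/3 + 2981*x^3/90 + 5*x^2 + 101*x/6 + 10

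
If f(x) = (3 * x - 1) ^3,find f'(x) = 81*x^2 - 54*x + 9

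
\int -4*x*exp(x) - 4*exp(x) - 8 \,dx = -4*x*(exp(x) + 2) + C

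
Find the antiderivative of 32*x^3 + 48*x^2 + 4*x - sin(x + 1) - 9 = 8*x^2*(x + 1)^2 - 6*x^2 - 9*x + cos(x + 1) + C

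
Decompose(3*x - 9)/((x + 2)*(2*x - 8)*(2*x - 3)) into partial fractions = 9/(35*(2*x - 3)) - 5/(28*(x + 2)) + 1/(20*(x - 4))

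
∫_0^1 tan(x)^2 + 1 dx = tan(1)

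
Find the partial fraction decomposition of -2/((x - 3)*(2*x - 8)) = 1/(x - 3) - 1/(x - 4)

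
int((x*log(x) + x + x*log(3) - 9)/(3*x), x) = (x - 9)*log(3*x)/3 + C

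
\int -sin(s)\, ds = cos(s) + C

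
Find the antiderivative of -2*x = -x^2 + C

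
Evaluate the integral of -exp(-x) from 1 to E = -exp(-1) + exp(-E)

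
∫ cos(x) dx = sin(x) + C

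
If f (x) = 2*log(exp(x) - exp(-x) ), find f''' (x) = (16*exp(4*x) + 16*exp(2*x))/(exp(6*x) - 3*exp(4*x) + 3*exp(2*x) - 1)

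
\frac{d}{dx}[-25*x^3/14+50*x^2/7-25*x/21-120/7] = -75*x^2/14 + 100*x/7 - 25/21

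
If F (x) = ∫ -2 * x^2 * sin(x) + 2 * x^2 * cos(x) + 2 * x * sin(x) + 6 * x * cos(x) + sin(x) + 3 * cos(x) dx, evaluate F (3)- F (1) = 5*sqrt(2)*(5*sin(pi/4 + 3) - sin(pi/4 + 1))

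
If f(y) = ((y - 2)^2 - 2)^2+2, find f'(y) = 4*y^3 - 24*y^2 + 40*y - 16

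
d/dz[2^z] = 2^z*log(2)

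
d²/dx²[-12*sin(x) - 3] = 12*sin(x)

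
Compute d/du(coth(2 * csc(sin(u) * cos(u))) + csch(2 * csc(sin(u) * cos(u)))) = -4*(cos(2*u - sin(2*u)/2) + cos(2*u + sin(2*u)/2))*cosh(1/sin(sin(2*u)/2))^2/((cos(sin(2*u)) - 1)*sinh(2*csc(sin(2*u)/2))^2)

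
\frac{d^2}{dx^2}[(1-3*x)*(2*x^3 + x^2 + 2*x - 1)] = -72*x^2 - 6*x - 10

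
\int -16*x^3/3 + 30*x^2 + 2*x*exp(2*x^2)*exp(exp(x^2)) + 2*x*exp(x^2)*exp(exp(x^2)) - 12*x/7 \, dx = 2*x^2*(-14*x^2 + 105*x - 9)/21 + exp(x^2 + exp(x^2)) + C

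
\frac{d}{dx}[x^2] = 2*x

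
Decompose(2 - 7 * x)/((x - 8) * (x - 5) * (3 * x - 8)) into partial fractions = -75/(56*(3*x - 8)) + 11/(7*(x - 5)) - 9/(8*(x - 8))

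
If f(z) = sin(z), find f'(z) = cos(z)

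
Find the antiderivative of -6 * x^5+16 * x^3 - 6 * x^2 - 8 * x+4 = -x^6 + 4*x^4 - 2*x^3 - 4*x^2 + 4*x + C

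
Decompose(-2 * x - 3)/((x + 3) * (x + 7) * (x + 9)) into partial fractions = 5/(4*(x + 9)) - 11/(8*(x + 7)) + 1/(8*(x + 3))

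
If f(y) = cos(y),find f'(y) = -sin(y)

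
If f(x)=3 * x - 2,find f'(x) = 3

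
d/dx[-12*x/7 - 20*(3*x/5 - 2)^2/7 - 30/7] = 36/7 - 72*x/35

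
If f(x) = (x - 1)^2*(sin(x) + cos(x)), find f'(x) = -x^2*sin(x) + x^2*cos(x) + 4*x*sin(x) - 3*sin(x) - cos(x)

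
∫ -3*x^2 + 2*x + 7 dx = -x^3 + x^2 + 7*x + C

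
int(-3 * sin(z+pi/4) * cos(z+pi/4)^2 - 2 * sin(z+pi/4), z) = (5 - sin(2*z))*cos(z + pi/4)/2 + C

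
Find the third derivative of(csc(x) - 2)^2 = 4*(-1 + 2/sin(x) + 6/sin(x)^2 - 6/sin(x)^3)*cos(x)/sin(x)^2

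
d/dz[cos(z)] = -sin(z)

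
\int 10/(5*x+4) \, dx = 2*log(5*x + 4) + C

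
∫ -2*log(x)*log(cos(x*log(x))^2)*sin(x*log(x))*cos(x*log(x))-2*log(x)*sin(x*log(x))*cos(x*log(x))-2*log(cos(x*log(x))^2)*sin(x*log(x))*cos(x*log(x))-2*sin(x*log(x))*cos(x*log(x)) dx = 2*log(cos(x*log(x)))*cos(x*log(x))^2 + C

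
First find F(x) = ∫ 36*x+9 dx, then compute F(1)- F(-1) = 18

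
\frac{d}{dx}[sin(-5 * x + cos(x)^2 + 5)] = -(2*sin(x)*cos(x) + 5)*cos(5*x + sin(x)^2 - 6)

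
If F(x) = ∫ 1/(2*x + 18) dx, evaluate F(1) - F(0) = -log(3) + log(10)/2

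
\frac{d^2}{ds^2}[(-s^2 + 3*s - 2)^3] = -30*s^4 + 180*s^3 - 396*s^2 + 378*s - 132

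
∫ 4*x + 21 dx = 2*x^2 + 21*x + C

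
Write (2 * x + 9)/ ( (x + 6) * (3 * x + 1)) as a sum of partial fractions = 25/(17*(3*x + 1)) + 3/(17*(x + 6))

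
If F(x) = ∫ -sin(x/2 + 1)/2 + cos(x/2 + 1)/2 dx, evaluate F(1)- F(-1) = -cos(1/2) - sin(1/2) + cos(3/2) + sin(3/2)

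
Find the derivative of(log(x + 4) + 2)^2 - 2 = (2*log(x + 4) + 4)/(x + 4)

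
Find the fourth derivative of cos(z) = cos(z)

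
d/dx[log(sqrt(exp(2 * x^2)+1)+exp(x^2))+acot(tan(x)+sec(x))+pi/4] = (4*x*sqrt(exp(2*x^2) + 1)*exp(x^2) + 4*x*exp(2*x^2) - sqrt(exp(2*x^2) + 1)*exp(x^2) - exp(2*x^2) - 1)/(2*(sqrt(exp(2*x^2) + 1)*exp(x^2) + exp(2*x^2) + 1))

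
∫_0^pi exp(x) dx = -1 + exp(pi)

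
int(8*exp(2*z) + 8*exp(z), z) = 4*(exp(z) + 1)^2 + C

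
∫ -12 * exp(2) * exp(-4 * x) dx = 3*exp(2 - 4*x) + C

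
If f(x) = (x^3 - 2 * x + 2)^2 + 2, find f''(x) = 30*x^4 - 48*x^2 + 24*x + 8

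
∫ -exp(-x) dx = exp(-x) + C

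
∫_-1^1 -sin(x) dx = 0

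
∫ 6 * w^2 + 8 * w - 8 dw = 2*w^3 + 4*w^2 - 8*w + C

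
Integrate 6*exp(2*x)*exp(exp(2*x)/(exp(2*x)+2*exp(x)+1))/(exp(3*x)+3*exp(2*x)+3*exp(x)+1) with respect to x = 3*exp(exp(2*x)/(exp(x) + 1)^2) + C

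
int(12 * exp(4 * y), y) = 3*exp(4*y) + C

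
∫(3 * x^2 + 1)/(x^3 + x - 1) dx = log(-x^3 - x + 1) + C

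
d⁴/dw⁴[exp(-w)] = exp(-w)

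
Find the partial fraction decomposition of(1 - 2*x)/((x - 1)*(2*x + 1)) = -4/(3*(2*x + 1)) - 1/(3*(x - 1))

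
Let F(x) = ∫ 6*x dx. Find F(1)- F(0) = 3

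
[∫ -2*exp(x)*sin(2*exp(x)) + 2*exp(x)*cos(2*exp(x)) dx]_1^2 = sqrt(2)*(-sin(pi/4 + 2*E) + cos(-2*exp(2) + pi/4))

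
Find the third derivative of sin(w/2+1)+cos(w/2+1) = -sqrt(2)*cos(w/2 + pi/4 + 1)/8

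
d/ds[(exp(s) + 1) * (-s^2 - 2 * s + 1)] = -s^2*exp(s) - 4*s*exp(s) - 2*s - exp(s) - 2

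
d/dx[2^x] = 2^x*log(2)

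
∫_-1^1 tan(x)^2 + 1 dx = 2*tan(1)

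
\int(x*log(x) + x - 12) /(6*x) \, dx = (x - 12)*log(x)/6 + C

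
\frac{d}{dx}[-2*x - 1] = -2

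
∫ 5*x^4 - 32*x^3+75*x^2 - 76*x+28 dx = x^5 - 8*x^4 + 25*x^3 - 38*x^2 + 28*x + C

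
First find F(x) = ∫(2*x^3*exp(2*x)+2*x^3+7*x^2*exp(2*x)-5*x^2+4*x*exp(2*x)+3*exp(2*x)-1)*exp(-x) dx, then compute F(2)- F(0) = -25*exp(-2) + 25*exp(2)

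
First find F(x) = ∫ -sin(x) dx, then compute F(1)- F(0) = -1 + cos(1)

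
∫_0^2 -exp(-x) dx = -1 + exp(-2)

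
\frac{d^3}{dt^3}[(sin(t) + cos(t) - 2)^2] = -8*cos(2*t) + 4*sqrt(2)*cos(t + pi/4)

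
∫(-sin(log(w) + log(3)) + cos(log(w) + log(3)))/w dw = sqrt(2)*sin(log(w) + pi/4 + log(3)) + C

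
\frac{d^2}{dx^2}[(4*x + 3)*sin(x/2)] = -x*sin(x/2) - 3*sin(x/2)/4 + 4*cos(x/2)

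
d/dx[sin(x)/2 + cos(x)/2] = -sin(x)/2 + cos(x)/2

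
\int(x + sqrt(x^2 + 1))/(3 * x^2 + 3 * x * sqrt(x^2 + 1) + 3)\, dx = log(x + sqrt(x^2 + 1))/3 + C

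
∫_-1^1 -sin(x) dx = 0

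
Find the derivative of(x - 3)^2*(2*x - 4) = 6*x^2 - 32*x + 42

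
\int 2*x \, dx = x^2 + C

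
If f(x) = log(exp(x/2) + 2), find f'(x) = exp(x/2)/(2*exp(x/2) + 4)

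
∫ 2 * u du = u^2 + C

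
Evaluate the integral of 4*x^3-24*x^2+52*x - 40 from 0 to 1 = -21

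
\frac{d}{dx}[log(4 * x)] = 1/x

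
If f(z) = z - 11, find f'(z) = 1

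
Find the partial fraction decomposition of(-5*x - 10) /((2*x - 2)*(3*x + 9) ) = -5/(24*(x + 3)) - 5/(8*(x - 1))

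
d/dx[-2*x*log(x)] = -2*log(x) - 2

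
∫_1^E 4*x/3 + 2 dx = -8/3 + 2*E*(E/3 + 1)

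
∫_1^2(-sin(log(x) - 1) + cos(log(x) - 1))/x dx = sqrt(2)*(-cos(pi/4 + 1) + cos(-log(2) + pi/4 + 1))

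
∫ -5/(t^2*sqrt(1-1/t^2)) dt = -5*asec(t) + C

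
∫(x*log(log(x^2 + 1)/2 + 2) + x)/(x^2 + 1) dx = (log(x^2 + 1) + 4)*log(log(x^2 + 1)/2 + 2)/2 + C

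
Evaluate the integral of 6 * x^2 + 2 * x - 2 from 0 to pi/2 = (3 - pi)*(-pi - pi^2/4 - 2) + 6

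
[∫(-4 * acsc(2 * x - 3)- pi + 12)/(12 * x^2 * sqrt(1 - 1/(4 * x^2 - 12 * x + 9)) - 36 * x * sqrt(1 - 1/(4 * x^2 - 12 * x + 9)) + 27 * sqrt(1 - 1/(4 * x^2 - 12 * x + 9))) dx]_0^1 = -2*acsc(3) - (-acsc(3) + pi/4)^2/3 + pi^2/48 + pi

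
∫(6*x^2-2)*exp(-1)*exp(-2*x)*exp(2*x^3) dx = exp(2*x^3 - 2*x - 1) + C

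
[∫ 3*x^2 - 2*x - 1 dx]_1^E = -exp(2) - E + 1 + exp(3)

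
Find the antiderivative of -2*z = -z^2 + C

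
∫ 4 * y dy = 2*y^2 + C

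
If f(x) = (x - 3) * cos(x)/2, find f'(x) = -x*sin(x)/2 + 3*sin(x)/2 + cos(x)/2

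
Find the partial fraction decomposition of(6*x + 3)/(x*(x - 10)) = 63/(10*(x - 10)) - 3/(10*x)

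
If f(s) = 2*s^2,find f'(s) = 4*s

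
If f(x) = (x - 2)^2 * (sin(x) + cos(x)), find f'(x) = -x^2*sin(x) + x^2*cos(x) + 6*x*sin(x) - 2*x*cos(x) - 8*sin(x)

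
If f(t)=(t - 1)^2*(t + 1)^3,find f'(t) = 5*t^4 + 4*t^3 - 6*t^2 - 4*t + 1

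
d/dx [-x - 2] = -1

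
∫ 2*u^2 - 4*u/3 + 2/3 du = 2*u^3/3 - 2*u^2/3 + 2*u/3 + C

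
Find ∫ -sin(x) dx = cos(x) + C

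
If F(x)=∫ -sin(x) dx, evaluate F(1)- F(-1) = 0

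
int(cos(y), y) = sin(y) + C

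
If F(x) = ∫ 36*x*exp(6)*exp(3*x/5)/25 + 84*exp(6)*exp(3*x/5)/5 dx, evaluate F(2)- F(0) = -24*exp(6) + 144*exp(36/5)/5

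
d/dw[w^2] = 2*w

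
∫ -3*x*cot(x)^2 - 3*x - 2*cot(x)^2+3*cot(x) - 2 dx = (3*x + 2)*cot(x) + C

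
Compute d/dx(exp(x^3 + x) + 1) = 3*x^2*exp(x^3 + x) + exp(x^3 + x)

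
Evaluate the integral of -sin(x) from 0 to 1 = -1 + cos(1)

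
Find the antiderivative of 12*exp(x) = 12*exp(x) + C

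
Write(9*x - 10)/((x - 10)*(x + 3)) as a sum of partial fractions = 37/(13*(x + 3)) + 80/(13*(x - 10))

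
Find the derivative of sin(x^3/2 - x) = (3*x^2/2 - 1)*cos(x*(x^2/2 - 1))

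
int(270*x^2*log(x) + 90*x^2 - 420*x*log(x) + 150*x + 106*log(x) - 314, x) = 2*(x*log(x) + 2)*(-15*x + 45*(x - 1)^2 + 8) + C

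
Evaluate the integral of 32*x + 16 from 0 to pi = -4 + (2 + 4*pi)^2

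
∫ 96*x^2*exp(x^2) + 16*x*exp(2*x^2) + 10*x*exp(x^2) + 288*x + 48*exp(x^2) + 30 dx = 30*x + 4*(6*x + exp(x^2))^2 + 5*exp(x^2) + C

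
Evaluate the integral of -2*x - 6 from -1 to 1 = -12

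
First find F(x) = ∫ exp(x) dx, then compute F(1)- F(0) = -1 + E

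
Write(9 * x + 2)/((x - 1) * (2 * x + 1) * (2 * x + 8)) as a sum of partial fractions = 5/(21*(2*x + 1)) - 17/(35*(x + 4)) + 11/(30*(x - 1))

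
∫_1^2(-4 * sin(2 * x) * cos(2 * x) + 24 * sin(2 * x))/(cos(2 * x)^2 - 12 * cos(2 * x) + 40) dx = -log(1 + (-3 + cos(2)/2)^2) + log(1 + (-3 + cos(4)/2)^2)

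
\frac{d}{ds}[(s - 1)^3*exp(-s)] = (-s^3 + 6*s^2 - 9*s + 4)*exp(-s)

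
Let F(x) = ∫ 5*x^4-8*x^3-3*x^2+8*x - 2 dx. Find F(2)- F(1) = 4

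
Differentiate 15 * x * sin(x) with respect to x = 15*x*cos(x) + 15*sin(x)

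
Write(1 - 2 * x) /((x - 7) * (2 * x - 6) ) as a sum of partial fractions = 5/(8*(x - 3)) - 13/(8*(x - 7))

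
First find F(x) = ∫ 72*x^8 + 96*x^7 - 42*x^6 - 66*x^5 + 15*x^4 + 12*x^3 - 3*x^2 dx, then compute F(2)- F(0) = 5832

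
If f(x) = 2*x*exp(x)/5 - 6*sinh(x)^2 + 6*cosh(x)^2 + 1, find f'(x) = 2*x*exp(x)/5 + 2*exp(x)/5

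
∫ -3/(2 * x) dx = -3*log(x)/2 + C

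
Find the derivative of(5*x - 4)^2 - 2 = 50*x - 40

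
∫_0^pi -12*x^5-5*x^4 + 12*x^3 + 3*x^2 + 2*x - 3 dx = (-pi^3 - 1 + 2*pi)*(-1 + pi + pi^2 + 2*pi^3) - 1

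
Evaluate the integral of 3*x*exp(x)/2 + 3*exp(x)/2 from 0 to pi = 3*pi*exp(pi)/2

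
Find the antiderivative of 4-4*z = -2*z^2 + 4*z + C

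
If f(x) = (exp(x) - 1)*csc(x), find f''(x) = (-2*exp(x)*cos(x)/sin(x) + 2*exp(x)/sin(x)^2 + 1 - 2/sin(x)^2)/sin(x)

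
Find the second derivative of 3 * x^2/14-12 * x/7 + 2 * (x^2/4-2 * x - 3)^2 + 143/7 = 3*x^2/2 - 12*x + 73/7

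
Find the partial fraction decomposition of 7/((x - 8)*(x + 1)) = -7/(9*(x + 1)) + 7/(9*(x - 8))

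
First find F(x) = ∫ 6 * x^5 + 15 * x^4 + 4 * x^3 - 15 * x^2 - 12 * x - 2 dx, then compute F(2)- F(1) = 116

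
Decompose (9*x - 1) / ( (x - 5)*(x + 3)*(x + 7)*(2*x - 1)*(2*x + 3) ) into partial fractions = -29/(429*(2*x + 3)) - 1/(135*(2*x - 1)) - 4/(495*(x + 7)) + 1/(24*(x + 3)) + 11/(2808*(x - 5))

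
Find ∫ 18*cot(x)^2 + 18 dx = -18*cot(x) + C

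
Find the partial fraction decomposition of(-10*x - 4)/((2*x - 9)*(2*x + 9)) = -41/(18*(2*x + 9)) - 49/(18*(2*x - 9))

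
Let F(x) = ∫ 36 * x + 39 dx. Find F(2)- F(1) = 93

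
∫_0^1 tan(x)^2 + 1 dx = tan(1)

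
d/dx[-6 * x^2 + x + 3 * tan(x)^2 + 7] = -12*x + 6*sin(x)/cos(x)^3 + 1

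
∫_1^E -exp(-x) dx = -exp(-1) + exp(-E)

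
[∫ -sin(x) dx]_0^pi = -2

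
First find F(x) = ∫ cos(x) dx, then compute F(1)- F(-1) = 2*sin(1)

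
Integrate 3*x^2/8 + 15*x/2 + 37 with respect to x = x^3/8 + 15*x^2/4 + 37*x + C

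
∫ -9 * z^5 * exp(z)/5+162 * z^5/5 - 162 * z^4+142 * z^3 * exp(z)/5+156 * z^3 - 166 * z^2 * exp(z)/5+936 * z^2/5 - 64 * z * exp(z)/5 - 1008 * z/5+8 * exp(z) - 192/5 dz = -(3*z - 10)*(-3*z^2 + z*exp(z) + 3*z + 6)*(3*z^3 - 5*z^2 - 4*z + 4)/5 + C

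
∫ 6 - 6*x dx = -3*x^2 + 6*x + C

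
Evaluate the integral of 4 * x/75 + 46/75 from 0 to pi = 2*(-4 + pi/3)*(pi/5 + 7)/5 + 56/5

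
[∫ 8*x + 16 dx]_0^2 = 48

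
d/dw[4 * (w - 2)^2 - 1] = 8*w - 16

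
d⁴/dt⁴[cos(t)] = cos(t)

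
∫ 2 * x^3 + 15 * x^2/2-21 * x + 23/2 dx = x^4/2 + 5*x^3/2 - 21*x^2/2 + 23*x/2 + C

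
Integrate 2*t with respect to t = t^2 + C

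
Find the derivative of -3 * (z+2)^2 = -6*z - 12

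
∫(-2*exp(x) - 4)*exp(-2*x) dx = 2*(exp(x) + 1)*exp(-2*x) + C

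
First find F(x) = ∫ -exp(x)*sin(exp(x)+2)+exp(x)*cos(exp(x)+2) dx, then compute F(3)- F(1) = sqrt(2)*(sin(pi/4 + 2 + exp(3)) - sin(pi/4 + 2 + E))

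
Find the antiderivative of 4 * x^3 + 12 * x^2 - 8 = x^4 + 4*x^3 - 8*x + C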